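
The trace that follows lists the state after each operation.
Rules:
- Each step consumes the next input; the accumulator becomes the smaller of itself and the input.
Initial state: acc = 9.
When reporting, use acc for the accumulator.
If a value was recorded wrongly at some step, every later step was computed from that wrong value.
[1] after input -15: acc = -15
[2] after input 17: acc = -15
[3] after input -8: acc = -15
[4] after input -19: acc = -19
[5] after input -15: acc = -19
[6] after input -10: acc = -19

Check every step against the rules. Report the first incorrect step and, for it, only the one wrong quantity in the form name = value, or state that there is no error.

1. acc = min(9, -15) = -15 (agrees with the trace)
2. acc = min(-15, 17) = -15 (matches)
3. acc = min(-15, -8) = -15 (exactly as logged)
4. acc = min(-15, -19) = -19 (agrees with the trace)
5. acc = min(-19, -15) = -19 (confirmed correct)
6. acc = min(-19, -10) = -19 (same as recorded)
Each recorded entry agrees with the recomputation.

no error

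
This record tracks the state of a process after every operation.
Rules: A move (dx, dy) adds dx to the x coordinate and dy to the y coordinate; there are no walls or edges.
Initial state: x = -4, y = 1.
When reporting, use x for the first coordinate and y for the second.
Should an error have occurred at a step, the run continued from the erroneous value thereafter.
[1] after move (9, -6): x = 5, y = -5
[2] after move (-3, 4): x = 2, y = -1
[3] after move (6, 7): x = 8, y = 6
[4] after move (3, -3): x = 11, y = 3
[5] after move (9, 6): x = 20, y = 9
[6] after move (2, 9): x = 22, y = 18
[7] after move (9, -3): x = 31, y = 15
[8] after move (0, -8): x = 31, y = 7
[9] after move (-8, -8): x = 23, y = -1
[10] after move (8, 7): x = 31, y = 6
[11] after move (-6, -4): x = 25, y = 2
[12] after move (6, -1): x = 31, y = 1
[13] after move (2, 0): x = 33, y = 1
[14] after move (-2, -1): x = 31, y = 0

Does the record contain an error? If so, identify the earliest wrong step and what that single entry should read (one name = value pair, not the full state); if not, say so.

Step 1: x = -4 + (9) = 5, y = 1 + (-6) = -5 — confirmed correct.
Step 2: x = 5 + (-3) = 2, y = -5 + (4) = -1 — exactly as logged.
Step 3: x = 2 + (6) = 8, y = -1 + (7) = 6 — consistent with the record.
Step 4: x = 8 + (3) = 11, y = 6 + (-3) = 3 — verified.
Step 5: x = 11 + (9) = 20, y = 3 + (6) = 9 — checks out.
Step 6: x = 20 + (2) = 22, y = 9 + (9) = 18 — verified.
Step 7: x = 22 + (9) = 31, y = 18 + (-3) = 15 — agrees with the record.
Step 8: x = 31 + (0) = 31, y = 15 + (-8) = 7 — agrees with the record.
Step 9: x = 31 + (-8) = 23, y = 7 + (-8) = -1 — verified.
Step 10: x = 23 + (8) = 31, y = -1 + (7) = 6 — agrees with the record.
Step 11: x = 31 + (-6) = 25, y = 6 + (-4) = 2 — exactly as logged.
Step 12: x = 25 + (6) = 31, y = 2 + (-1) = 1 — no discrepancy.
Step 13: x = 31 + (2) = 33, y = 1 + (0) = 1 — matches.
Step 14: x = 33 + (-2) = 31, y = 1 + (-1) = 0 — checks out.
The whole run recomputes cleanly — no discrepancies.

no error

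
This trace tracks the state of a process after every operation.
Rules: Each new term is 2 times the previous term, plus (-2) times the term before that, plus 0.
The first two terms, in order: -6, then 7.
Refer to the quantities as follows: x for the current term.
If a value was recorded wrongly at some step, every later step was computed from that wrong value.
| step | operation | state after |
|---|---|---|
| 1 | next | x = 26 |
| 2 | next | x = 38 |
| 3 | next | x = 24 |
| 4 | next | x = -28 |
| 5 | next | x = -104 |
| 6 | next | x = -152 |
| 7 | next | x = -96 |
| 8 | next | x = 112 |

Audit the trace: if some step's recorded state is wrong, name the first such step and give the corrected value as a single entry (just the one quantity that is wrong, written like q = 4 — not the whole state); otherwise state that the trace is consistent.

no error

Recomputing the run from the initial state:
step 1: x = 26
step 2: x = 38
step 3: x = 24
step 4: x = -28
step 5: x = -104
step 6: x = -152
step 7: x = -96
step 8: x = 112
This matches the trace at every step.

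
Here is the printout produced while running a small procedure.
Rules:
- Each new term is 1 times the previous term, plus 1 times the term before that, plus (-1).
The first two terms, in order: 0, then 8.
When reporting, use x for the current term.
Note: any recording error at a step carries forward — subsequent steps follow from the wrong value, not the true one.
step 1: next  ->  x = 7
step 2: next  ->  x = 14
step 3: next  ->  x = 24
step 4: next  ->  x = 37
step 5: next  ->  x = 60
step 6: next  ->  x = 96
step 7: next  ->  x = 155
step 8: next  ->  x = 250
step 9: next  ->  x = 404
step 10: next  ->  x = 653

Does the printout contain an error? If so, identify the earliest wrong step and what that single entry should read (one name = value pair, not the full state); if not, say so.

Step 1: x = 1*(8) + (1)*(0) + (-1) = 7 — agrees with the printout.
Step 2: x = 1*(7) + (1)*(8) + (-1) = 14 — confirmed correct.
Step 3: x = 1*(14) + (1)*(7) + (-1) = 20 — first mismatch against the printout.
So the first discrepancy is step 3, where the right value is x = 20.

step 3, x = 20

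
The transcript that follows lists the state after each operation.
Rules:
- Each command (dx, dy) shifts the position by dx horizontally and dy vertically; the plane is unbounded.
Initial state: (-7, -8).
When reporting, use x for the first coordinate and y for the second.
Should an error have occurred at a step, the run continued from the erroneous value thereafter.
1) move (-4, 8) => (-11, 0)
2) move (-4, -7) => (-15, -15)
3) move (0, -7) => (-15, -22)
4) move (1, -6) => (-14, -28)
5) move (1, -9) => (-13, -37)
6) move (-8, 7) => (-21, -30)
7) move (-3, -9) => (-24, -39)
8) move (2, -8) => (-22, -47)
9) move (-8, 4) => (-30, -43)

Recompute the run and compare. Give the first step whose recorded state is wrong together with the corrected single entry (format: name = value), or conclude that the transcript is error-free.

step 2, y = -7

Recomputing the run from the initial state:
step 1: x = -11, y = 0
step 2: x = -15, y = -7
step 3: x = -15, y = -14
step 4: x = -14, y = -20
step 5: x = -13, y = -29
step 6: x = -21, y = -22
step 7: x = -24, y = -31
step 8: x = -22, y = -39
step 9: x = -30, y = -35
The first disagreement with the transcript is at step 2, where the value should be y = -7.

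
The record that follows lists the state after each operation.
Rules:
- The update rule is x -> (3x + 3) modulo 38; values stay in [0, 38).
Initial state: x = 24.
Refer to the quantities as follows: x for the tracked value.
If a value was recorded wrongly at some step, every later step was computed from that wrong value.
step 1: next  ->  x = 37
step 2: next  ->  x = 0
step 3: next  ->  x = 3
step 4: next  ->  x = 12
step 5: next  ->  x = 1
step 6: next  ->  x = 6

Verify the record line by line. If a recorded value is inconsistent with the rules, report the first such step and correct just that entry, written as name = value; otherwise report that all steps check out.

1. x = (3*24 + 3) mod 38 = 37 (in agreement)
2. x = (3*37 + 3) mod 38 = 0 (consistent with the record)
3. x = (3*0 + 3) mod 38 = 3 (in agreement)
4. x = (3*3 + 3) mod 38 = 12 (confirmed correct)
5. x = (3*12 + 3) mod 38 = 1 (same as recorded)
6. x = (3*1 + 3) mod 38 = 6 (exactly as logged)
Every step is consistent.

no error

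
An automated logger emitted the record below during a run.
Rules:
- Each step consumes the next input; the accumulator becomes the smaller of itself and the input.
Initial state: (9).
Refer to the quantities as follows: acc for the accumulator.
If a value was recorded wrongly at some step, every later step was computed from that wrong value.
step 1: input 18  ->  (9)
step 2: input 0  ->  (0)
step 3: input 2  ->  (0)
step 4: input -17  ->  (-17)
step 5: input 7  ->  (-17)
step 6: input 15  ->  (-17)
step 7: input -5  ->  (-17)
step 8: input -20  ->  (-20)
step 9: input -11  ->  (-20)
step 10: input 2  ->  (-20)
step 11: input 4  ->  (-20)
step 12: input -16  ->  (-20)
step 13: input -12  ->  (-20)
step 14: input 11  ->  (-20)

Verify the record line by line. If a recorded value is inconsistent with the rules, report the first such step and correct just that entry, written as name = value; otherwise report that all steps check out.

no error

1. acc = min(9, 18) = 9 (in agreement)
2. acc = min(9, 0) = 0 (in agreement)
3. acc = min(0, 2) = 0 (verified)
4. acc = min(0, -17) = -17 (confirmed correct)
5. acc = min(-17, 7) = -17 (same as recorded)
6. acc = min(-17, 15) = -17 (checks out)
7. acc = min(-17, -5) = -17 (no discrepancy)
8. acc = min(-17, -20) = -20 (consistent with the record)
9. acc = min(-20, -11) = -20 (exactly as logged)
10. acc = min(-20, 2) = -20 (checks out)
11. acc = min(-20, 4) = -20 (same as recorded)
12. acc = min(-20, -16) = -20 (confirmed correct)
13. acc = min(-20, -12) = -20 (confirmed correct)
14. acc = min(-20, 11) = -20 (matches)
Each recorded entry agrees with the recomputation.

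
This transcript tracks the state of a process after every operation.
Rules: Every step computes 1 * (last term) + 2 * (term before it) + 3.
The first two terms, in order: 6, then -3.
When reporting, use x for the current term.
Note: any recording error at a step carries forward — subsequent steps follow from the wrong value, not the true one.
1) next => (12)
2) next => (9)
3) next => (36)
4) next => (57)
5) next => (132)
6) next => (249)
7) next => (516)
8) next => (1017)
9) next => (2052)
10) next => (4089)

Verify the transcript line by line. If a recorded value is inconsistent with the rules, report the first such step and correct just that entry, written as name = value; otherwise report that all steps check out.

step 1: x = 1*(-3) + (2)*(6) + (3) = 12 -> consistent with the transcript
step 2: x = 1*(12) + (2)*(-3) + (3) = 9 -> no discrepancy
step 3: x = 1*(9) + (2)*(12) + (3) = 36 -> in agreement
step 4: x = 1*(36) + (2)*(9) + (3) = 57 -> same as recorded
step 5: x = 1*(57) + (2)*(36) + (3) = 132 -> consistent with the transcript
step 6: x = 1*(132) + (2)*(57) + (3) = 249 -> consistent with the transcript
step 7: x = 1*(249) + (2)*(132) + (3) = 516 -> checks out
step 8: x = 1*(516) + (2)*(249) + (3) = 1017 -> no discrepancy
step 9: x = 1*(1017) + (2)*(516) + (3) = 2052 -> no discrepancy
step 10: x = 1*(2052) + (2)*(1017) + (3) = 4089 -> verified
Every step is consistent.

no error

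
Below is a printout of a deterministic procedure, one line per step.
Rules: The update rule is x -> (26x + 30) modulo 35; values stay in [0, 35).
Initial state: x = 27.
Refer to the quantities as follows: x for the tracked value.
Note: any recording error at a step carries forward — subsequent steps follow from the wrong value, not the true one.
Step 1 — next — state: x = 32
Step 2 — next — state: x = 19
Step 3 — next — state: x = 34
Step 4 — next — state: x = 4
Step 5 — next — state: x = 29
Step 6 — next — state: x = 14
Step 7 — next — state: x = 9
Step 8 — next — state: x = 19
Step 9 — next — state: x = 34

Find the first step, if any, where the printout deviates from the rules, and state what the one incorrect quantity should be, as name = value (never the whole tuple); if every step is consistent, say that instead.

step 2, x = 22

Recomputing the run from the initial state:
step 1: x = 32
step 2: x = 22
step 3: x = 7
step 4: x = 2
step 5: x = 12
step 6: x = 27
step 7: x = 32
step 8: x = 22
step 9: x = 7
The first disagreement with the printout is at step 2, where the value should be x = 22.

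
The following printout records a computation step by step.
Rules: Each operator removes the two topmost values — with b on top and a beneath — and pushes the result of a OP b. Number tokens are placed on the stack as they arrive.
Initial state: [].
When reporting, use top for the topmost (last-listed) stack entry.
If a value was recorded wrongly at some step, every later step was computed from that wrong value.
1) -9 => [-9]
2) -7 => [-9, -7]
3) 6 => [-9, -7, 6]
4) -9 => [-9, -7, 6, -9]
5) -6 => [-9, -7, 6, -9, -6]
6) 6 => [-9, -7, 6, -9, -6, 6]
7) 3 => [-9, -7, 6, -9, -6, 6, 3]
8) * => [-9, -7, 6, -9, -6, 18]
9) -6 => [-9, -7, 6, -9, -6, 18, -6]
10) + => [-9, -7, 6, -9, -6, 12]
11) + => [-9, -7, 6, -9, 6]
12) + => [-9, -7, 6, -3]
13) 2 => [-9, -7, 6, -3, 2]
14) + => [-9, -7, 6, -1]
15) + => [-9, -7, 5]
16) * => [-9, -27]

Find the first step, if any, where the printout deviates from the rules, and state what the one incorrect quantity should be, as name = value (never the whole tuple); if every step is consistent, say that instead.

step 16, top = -35

1. push -9: top = -9 (same as recorded)
2. push -7: top = -7 (verified)
3. push 6: top = 6 (confirmed correct)
4. push -9: top = -9 (matches)
5. push -6: top = -6 (consistent with the printout)
6. push 6: top = 6 (checks out)
7. push 3: top = 3 (matches)
8. 6 * 3 = 18 (in agreement)
9. push -6: top = -6 (exactly as logged)
10. 18 + -6 = 12 (in agreement)
11. -6 + 12 = 6 (verified)
12. -9 + 6 = -3 (same as recorded)
13. push 2: top = 2 (agrees with the printout)
14. -3 + 2 = -1 (in agreement)
15. 6 + -1 = 5 (exactly as logged)
16. -7 * 5 = -35 (not what was recorded)
The earliest wrong entry is at step 16: it should read top = -35.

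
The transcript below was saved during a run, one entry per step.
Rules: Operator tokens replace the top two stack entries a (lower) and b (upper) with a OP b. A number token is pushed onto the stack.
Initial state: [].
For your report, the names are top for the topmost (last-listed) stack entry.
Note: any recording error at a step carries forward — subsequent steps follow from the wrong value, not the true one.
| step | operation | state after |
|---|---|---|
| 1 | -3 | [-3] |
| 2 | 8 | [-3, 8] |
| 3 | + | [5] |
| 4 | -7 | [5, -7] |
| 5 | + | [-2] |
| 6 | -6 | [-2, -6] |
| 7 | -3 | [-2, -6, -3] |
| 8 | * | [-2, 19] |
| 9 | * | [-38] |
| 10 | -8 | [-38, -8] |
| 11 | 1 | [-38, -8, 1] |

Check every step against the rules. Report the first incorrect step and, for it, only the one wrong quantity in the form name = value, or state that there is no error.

step 8, top = 18

Recomputing the run from the initial state:
step 1: [-3]
step 2: [-3, 8]
step 3: [5]
step 4: [5, -7]
step 5: [-2]
step 6: [-2, -6]
step 7: [-2, -6, -3]
step 8: [-2, 18]
step 9: [-36]
step 10: [-36, -8]
step 11: [-36, -8, 1]
The first disagreement with the transcript is at step 8, where the value should be top = 18.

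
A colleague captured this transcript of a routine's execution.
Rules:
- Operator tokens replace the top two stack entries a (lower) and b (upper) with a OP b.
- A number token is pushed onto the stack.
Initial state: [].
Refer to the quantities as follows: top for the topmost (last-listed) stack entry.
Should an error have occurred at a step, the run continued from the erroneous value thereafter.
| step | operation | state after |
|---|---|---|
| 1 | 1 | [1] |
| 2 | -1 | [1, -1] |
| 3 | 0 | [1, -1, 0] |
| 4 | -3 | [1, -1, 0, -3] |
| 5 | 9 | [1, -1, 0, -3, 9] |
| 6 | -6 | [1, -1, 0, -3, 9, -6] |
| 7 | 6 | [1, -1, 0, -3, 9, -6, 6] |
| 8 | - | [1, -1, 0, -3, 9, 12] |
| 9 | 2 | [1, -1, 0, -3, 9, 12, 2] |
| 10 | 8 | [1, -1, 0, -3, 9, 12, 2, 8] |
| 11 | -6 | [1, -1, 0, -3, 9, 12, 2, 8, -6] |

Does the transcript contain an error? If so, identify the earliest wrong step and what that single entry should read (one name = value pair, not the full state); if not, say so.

step 8, top = -12

Recomputing the run from the initial state:
step 1: [1]
step 2: [1, -1]
step 3: [1, -1, 0]
step 4: [1, -1, 0, -3]
step 5: [1, -1, 0, -3, 9]
step 6: [1, -1, 0, -3, 9, -6]
step 7: [1, -1, 0, -3, 9, -6, 6]
step 8: [1, -1, 0, -3, 9, -12]
step 9: [1, -1, 0, -3, 9, -12, 2]
step 10: [1, -1, 0, -3, 9, -12, 2, 8]
step 11: [1, -1, 0, -3, 9, -12, 2, 8, -6]
The first disagreement with the transcript is at step 8, where the value should be top = -12.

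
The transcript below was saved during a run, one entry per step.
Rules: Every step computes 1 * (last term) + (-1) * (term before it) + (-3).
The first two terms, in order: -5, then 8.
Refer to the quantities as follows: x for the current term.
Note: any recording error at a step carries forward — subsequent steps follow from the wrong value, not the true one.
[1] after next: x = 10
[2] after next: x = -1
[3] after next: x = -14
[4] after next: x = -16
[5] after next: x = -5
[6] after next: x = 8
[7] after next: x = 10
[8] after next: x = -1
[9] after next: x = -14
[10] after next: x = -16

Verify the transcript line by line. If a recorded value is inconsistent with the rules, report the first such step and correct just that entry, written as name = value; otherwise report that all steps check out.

no error

1. x = 1*(8) + (-1)*(-5) + (-3) = 10 (same as recorded)
2. x = 1*(10) + (-1)*(8) + (-3) = -1 (consistent with the transcript)
3. x = 1*(-1) + (-1)*(10) + (-3) = -14 (confirmed correct)
4. x = 1*(-14) + (-1)*(-1) + (-3) = -16 (exactly as logged)
5. x = 1*(-16) + (-1)*(-14) + (-3) = -5 (consistent with the transcript)
6. x = 1*(-5) + (-1)*(-16) + (-3) = 8 (same as recorded)
7. x = 1*(8) + (-1)*(-5) + (-3) = 10 (same as recorded)
8. x = 1*(10) + (-1)*(8) + (-3) = -1 (matches)
9. x = 1*(-1) + (-1)*(10) + (-3) = -14 (confirmed correct)
10. x = 1*(-14) + (-1)*(-1) + (-3) = -16 (confirmed correct)
Each recorded entry agrees with the recomputation.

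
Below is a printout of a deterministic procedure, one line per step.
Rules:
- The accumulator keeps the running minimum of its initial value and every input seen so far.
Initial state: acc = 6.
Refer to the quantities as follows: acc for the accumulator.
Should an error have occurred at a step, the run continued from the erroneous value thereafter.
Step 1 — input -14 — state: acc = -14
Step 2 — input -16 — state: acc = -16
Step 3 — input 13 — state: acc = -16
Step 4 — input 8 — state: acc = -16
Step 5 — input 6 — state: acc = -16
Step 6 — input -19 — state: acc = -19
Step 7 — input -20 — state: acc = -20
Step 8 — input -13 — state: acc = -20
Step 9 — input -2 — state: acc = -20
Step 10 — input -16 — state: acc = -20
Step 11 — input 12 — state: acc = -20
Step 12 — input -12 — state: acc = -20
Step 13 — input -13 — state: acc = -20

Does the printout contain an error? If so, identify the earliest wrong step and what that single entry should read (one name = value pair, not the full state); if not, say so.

Recomputing the run from the initial state:
step 1: acc = -14
step 2: acc = -16
step 3: acc = -16
step 4: acc = -16
step 5: acc = -16
step 6: acc = -19
step 7: acc = -20
step 8: acc = -20
step 9: acc = -20
step 10: acc = -20
step 11: acc = -20
step 12: acc = -20
step 13: acc = -20
This matches the printout at every step.

no error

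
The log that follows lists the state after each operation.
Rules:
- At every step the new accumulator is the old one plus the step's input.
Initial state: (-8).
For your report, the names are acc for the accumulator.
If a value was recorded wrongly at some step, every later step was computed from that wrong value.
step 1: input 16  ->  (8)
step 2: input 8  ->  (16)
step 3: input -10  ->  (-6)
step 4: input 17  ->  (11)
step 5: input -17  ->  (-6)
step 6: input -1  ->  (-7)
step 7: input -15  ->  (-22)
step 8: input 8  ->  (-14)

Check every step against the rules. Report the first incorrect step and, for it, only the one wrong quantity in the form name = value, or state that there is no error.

step 3, acc = 6

Step 1: acc = -8 + 16 = 8 — same as recorded.
Step 2: acc = 8 + 8 = 16 — no discrepancy.
Step 3: acc = 16 + -10 = 6 — this is not what the log shows.
First incorrect step: 3; the correct value is acc = 6.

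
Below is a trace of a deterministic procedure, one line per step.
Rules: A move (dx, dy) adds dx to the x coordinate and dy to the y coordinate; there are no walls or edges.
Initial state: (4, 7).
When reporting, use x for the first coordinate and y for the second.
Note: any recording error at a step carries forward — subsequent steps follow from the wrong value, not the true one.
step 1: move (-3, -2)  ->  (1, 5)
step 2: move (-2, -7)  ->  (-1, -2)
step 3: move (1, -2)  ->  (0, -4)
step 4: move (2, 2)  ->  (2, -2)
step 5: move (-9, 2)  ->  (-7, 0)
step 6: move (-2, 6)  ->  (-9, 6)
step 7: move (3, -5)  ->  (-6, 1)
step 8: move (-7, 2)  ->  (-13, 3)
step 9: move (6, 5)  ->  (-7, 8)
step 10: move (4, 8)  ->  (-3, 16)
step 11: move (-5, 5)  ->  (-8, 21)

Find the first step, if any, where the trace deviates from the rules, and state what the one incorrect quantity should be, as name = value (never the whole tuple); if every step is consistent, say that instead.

Recomputing the run from the initial state:
step 1: x = 1, y = 5
step 2: x = -1, y = -2
step 3: x = 0, y = -4
step 4: x = 2, y = -2
step 5: x = -7, y = 0
step 6: x = -9, y = 6
step 7: x = -6, y = 1
step 8: x = -13, y = 3
step 9: x = -7, y = 8
step 10: x = -3, y = 16
step 11: x = -8, y = 21
This matches the trace at every step.

no error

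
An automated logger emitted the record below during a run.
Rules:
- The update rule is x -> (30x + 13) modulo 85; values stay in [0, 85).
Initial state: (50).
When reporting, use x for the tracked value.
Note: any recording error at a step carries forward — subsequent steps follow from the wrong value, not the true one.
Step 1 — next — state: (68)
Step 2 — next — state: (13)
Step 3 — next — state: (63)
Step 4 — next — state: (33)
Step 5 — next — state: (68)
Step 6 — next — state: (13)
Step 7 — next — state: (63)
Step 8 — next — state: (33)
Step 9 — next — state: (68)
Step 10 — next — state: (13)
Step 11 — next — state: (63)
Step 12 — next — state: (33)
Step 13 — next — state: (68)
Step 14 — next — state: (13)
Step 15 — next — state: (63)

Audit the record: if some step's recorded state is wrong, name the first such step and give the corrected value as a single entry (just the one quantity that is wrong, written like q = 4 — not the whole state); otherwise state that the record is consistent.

no error

Step 1: x = (30*50 + 13) mod 85 = 68 — confirmed correct.
Step 2: x = (30*68 + 13) mod 85 = 13 — matches.
Step 3: x = (30*13 + 13) mod 85 = 63 — confirmed correct.
Step 4: x = (30*63 + 13) mod 85 = 33 — agrees with the record.
Step 5: x = (30*33 + 13) mod 85 = 68 — in agreement.
Step 6: x = (30*68 + 13) mod 85 = 13 — confirmed correct.
Step 7: x = (30*13 + 13) mod 85 = 63 — agrees with the record.
Step 8: x = (30*63 + 13) mod 85 = 33 — agrees with the record.
Step 9: x = (30*33 + 13) mod 85 = 68 — confirmed correct.
Step 10: x = (30*68 + 13) mod 85 = 13 — same as recorded.
Step 11: x = (30*13 + 13) mod 85 = 63 — verified.
Step 12: x = (30*63 + 13) mod 85 = 33 — in agreement.
Step 13: x = (30*33 + 13) mod 85 = 68 — same as recorded.
Step 14: x = (30*68 + 13) mod 85 = 13 — consistent with the record.
Step 15: x = (30*13 + 13) mod 85 = 63 — checks out.
All steps check out; nothing to correct.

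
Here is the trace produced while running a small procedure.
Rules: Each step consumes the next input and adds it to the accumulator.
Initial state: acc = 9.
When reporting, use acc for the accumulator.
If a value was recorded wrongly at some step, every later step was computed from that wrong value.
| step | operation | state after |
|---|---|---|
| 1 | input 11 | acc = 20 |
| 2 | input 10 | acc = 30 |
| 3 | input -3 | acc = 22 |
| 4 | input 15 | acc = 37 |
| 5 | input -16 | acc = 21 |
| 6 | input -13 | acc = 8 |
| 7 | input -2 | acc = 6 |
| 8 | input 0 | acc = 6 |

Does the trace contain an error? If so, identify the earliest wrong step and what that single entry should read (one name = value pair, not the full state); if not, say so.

step 3, acc = 27

Recomputing the run from the initial state:
step 1: acc = 20
step 2: acc = 30
step 3: acc = 27
step 4: acc = 42
step 5: acc = 26
step 6: acc = 13
step 7: acc = 11
step 8: acc = 11
The first disagreement with the trace is at step 3, where the value should be acc = 27.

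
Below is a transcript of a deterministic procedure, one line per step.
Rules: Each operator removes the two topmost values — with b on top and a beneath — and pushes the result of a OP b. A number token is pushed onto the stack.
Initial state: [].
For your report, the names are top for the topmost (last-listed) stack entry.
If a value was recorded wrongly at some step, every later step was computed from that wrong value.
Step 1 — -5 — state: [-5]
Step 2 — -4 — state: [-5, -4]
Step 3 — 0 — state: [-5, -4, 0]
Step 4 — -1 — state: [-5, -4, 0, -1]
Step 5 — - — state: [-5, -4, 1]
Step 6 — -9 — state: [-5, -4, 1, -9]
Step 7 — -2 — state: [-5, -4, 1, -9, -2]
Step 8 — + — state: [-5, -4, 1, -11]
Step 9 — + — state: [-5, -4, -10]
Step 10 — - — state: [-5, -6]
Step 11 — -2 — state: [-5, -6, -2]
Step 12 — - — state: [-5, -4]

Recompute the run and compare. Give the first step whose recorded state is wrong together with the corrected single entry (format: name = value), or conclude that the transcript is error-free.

1. push -5: top = -5 (confirmed correct)
2. push -4: top = -4 (confirmed correct)
3. push 0: top = 0 (matches)
4. push -1: top = -1 (checks out)
5. 0 - -1 = 1 (no discrepancy)
6. push -9: top = -9 (checks out)
7. push -2: top = -2 (matches)
8. -9 + -2 = -11 (no discrepancy)
9. 1 + -11 = -10 (agrees with the transcript)
10. -4 - -10 = 6 (the recorded entry deviates here)
The earliest wrong entry is at step 10: it should read top = 6.

step 10, top = 6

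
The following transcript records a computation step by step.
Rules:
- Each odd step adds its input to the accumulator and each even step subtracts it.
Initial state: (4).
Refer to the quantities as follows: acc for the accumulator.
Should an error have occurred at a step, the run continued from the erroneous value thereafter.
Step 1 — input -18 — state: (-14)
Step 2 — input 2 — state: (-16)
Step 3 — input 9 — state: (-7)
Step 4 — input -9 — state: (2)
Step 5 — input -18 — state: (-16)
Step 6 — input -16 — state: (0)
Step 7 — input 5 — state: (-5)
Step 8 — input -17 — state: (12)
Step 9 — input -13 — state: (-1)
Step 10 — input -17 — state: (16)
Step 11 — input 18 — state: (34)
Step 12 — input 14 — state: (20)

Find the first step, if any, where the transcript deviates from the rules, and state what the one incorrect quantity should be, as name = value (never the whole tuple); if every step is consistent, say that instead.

Recomputing the run from the initial state:
step 1: acc = -14
step 2: acc = -16
step 3: acc = -7
step 4: acc = 2
step 5: acc = -16
step 6: acc = 0
step 7: acc = 5
step 8: acc = 22
step 9: acc = 9
step 10: acc = 26
step 11: acc = 44
step 12: acc = 30
The first disagreement with the transcript is at step 7, where the value should be acc = 5.

step 7, acc = 5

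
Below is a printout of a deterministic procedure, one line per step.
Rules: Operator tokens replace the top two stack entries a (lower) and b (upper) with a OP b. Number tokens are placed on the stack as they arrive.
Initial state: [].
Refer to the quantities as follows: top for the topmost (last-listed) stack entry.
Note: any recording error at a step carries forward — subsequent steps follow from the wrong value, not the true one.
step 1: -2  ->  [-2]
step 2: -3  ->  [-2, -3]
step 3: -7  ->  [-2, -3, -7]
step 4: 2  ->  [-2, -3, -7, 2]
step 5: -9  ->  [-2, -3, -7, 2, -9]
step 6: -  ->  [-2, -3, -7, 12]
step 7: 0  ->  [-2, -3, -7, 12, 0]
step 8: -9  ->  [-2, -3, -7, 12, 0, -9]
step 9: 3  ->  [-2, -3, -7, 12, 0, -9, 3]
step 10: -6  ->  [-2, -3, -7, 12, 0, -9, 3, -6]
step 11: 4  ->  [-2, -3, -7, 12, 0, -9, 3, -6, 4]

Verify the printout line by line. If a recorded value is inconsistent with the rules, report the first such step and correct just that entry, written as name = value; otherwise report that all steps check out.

step 6, top = 11

Recomputing the run from the initial state:
step 1: [-2]
step 2: [-2, -3]
step 3: [-2, -3, -7]
step 4: [-2, -3, -7, 2]
step 5: [-2, -3, -7, 2, -9]
step 6: [-2, -3, -7, 11]
step 7: [-2, -3, -7, 11, 0]
step 8: [-2, -3, -7, 11, 0, -9]
step 9: [-2, -3, -7, 11, 0, -9, 3]
step 10: [-2, -3, -7, 11, 0, -9, 3, -6]
step 11: [-2, -3, -7, 11, 0, -9, 3, -6, 4]
The first disagreement with the printout is at step 6, where the value should be top = 11.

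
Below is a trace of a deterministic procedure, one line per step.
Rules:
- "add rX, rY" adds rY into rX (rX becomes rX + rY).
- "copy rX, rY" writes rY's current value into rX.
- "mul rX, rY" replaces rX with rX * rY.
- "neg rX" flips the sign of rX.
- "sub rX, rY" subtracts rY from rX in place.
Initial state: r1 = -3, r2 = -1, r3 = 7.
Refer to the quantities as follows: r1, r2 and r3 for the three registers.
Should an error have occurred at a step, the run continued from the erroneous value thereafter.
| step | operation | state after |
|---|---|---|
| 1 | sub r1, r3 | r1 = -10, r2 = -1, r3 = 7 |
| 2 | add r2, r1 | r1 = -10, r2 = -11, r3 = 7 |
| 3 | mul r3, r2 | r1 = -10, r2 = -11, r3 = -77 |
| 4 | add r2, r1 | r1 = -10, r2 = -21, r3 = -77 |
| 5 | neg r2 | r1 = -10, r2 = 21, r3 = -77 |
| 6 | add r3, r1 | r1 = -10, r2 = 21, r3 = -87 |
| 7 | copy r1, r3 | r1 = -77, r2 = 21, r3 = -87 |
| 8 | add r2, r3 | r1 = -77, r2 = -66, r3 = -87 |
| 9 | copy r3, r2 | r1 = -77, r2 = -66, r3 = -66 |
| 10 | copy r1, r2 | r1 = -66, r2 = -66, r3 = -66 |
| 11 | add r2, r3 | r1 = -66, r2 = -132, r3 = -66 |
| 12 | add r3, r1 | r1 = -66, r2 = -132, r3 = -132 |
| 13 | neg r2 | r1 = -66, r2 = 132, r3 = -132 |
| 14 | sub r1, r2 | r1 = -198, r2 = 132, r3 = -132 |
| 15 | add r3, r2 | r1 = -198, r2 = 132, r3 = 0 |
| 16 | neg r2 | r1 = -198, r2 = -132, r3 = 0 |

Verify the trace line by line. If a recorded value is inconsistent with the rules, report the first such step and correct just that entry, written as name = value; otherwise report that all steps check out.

step 7, r1 = -87

Recomputing the run from the initial state:
step 1: r1 = -10, r2 = -1, r3 = 7
step 2: r1 = -10, r2 = -11, r3 = 7
step 3: r1 = -10, r2 = -11, r3 = -77
step 4: r1 = -10, r2 = -21, r3 = -77
step 5: r1 = -10, r2 = 21, r3 = -77
step 6: r1 = -10, r2 = 21, r3 = -87
step 7: r1 = -87, r2 = 21, r3 = -87
step 8: r1 = -87, r2 = -66, r3 = -87
step 9: r1 = -87, r2 = -66, r3 = -66
step 10: r1 = -66, r2 = -66, r3 = -66
step 11: r1 = -66, r2 = -132, r3 = -66
step 12: r1 = -66, r2 = -132, r3 = -132
step 13: r1 = -66, r2 = 132, r3 = -132
step 14: r1 = -198, r2 = 132, r3 = -132
step 15: r1 = -198, r2 = 132, r3 = 0
step 16: r1 = -198, r2 = -132, r3 = 0
The first disagreement with the trace is at step 7, where the value should be r1 = -87.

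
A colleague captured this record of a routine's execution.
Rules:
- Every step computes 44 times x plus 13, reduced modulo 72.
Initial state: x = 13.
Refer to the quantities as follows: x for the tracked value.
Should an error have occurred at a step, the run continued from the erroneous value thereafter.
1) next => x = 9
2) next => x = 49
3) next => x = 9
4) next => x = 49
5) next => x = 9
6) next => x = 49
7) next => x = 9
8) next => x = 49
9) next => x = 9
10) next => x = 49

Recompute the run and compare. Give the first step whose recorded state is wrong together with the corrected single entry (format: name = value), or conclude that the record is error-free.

no error

Recomputing the run from the initial state:
step 1: x = 9
step 2: x = 49
step 3: x = 9
step 4: x = 49
step 5: x = 9
step 6: x = 49
step 7: x = 9
step 8: x = 49
step 9: x = 9
step 10: x = 49
This matches the record at every step.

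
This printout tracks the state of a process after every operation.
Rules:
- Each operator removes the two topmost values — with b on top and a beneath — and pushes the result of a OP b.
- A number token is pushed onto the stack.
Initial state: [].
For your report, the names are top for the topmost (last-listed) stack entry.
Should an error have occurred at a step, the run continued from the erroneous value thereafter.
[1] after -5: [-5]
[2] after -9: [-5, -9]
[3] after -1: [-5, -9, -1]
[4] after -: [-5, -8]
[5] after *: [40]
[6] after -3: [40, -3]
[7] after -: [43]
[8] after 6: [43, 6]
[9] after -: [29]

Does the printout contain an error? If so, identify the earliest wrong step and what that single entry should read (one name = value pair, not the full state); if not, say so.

step 9, top = 37

Step 1: push -5: top = -5 — exactly as logged.
Step 2: push -9: top = -9 — same as recorded.
Step 3: push -1: top = -1 — exactly as logged.
Step 4: -9 - -1 = -8 — same as recorded.
Step 5: -5 * -8 = 40 — exactly as logged.
Step 6: push -3: top = -3 — same as recorded.
Step 7: 40 - -3 = 43 — same as recorded.
Step 8: push 6: top = 6 — same as recorded.
Step 9: 43 - 6 = 37 — the entry is off here.
So the first discrepancy is step 9, where the right value is top = 37.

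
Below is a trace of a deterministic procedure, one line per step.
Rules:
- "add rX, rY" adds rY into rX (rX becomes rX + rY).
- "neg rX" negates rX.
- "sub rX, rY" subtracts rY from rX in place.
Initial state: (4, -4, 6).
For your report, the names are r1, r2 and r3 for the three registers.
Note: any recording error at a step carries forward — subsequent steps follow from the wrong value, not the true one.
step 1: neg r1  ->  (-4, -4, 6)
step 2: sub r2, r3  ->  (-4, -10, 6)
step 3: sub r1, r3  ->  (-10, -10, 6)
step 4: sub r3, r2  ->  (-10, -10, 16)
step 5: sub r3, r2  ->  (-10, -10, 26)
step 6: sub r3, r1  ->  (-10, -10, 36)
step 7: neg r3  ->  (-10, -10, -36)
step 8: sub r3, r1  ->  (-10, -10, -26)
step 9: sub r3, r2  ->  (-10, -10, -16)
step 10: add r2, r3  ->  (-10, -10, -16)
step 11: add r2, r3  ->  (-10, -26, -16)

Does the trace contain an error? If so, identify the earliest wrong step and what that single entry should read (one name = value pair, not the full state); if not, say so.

step 10, r2 = -26

Recomputing the run from the initial state:
step 1: r1 = -4, r2 = -4, r3 = 6
step 2: r1 = -4, r2 = -10, r3 = 6
step 3: r1 = -10, r2 = -10, r3 = 6
step 4: r1 = -10, r2 = -10, r3 = 16
step 5: r1 = -10, r2 = -10, r3 = 26
step 6: r1 = -10, r2 = -10, r3 = 36
step 7: r1 = -10, r2 = -10, r3 = -36
step 8: r1 = -10, r2 = -10, r3 = -26
step 9: r1 = -10, r2 = -10, r3 = -16
step 10: r1 = -10, r2 = -26, r3 = -16
step 11: r1 = -10, r2 = -42, r3 = -16
The first disagreement with the trace is at step 10, where the value should be r2 = -26.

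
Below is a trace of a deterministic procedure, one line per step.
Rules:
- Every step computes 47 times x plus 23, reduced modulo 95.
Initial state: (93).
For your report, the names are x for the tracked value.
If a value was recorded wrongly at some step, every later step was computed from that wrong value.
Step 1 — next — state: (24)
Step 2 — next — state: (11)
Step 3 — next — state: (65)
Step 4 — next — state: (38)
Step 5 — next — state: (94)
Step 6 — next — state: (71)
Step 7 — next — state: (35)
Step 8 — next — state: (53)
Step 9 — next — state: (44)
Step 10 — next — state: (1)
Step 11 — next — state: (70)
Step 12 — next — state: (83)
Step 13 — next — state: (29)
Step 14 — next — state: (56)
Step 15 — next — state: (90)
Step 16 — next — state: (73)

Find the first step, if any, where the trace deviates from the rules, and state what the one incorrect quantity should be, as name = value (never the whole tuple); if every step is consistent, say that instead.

step 5, x = 4

Step 1: x = (47*93 + 23) mod 95 = 24 — exactly as logged.
Step 2: x = (47*24 + 23) mod 95 = 11 — checks out.
Step 3: x = (47*11 + 23) mod 95 = 65 — verified.
Step 4: x = (47*65 + 23) mod 95 = 38 — agrees with the trace.
Step 5: x = (47*38 + 23) mod 95 = 4 — the entry is off here.
First deviation found at step 5; the corrected entry is x = 4.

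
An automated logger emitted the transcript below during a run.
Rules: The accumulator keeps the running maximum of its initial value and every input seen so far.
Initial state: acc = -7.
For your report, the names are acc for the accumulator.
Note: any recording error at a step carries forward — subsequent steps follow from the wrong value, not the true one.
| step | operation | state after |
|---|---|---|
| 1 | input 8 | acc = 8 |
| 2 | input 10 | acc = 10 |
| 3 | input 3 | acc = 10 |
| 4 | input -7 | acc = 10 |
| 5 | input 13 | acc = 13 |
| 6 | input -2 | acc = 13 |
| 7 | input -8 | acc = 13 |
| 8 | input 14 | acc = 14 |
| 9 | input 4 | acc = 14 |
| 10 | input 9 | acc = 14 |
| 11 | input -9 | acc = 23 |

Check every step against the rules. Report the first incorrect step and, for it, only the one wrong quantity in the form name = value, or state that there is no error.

step 11, acc = 14

step 1: acc = max(-7, 8) = 8 -> checks out
step 2: acc = max(8, 10) = 10 -> exactly as logged
step 3: acc = max(10, 3) = 10 -> exactly as logged
step 4: acc = max(10, -7) = 10 -> confirmed correct
step 5: acc = max(10, 13) = 13 -> matches
step 6: acc = max(13, -2) = 13 -> same as recorded
step 7: acc = max(13, -8) = 13 -> no discrepancy
step 8: acc = max(13, 14) = 14 -> same as recorded
step 9: acc = max(14, 4) = 14 -> no discrepancy
step 10: acc = max(14, 9) = 14 -> in agreement
step 11: acc = max(14, -9) = 14 -> the transcript has a different value
First incorrect step: 11; the correct value is acc = 14.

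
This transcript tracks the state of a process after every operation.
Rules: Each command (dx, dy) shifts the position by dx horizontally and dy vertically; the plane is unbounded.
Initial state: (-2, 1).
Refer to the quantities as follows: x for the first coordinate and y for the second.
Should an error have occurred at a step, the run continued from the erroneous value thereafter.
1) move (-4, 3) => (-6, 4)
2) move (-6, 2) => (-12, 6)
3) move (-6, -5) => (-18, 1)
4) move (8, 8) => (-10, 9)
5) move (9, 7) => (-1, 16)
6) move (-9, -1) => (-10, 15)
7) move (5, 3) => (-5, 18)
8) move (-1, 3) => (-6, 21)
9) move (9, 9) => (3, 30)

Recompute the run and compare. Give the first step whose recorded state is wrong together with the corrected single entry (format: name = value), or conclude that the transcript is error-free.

step 1: x = -2 + (-4) = -6, y = 1 + (3) = 4 -> no discrepancy
step 2: x = -6 + (-6) = -12, y = 4 + (2) = 6 -> in agreement
step 3: x = -12 + (-6) = -18, y = 6 + (-5) = 1 -> same as recorded
step 4: x = -18 + (8) = -10, y = 1 + (8) = 9 -> agrees with the transcript
step 5: x = -10 + (9) = -1, y = 9 + (7) = 16 -> exactly as logged
step 6: x = -1 + (-9) = -10, y = 16 + (-1) = 15 -> matches
step 7: x = -10 + (5) = -5, y = 15 + (3) = 18 -> matches
step 8: x = -5 + (-1) = -6, y = 18 + (3) = 21 -> same as recorded
step 9: x = -6 + (9) = 3, y = 21 + (9) = 30 -> in agreement
All steps check out; nothing to correct.

no error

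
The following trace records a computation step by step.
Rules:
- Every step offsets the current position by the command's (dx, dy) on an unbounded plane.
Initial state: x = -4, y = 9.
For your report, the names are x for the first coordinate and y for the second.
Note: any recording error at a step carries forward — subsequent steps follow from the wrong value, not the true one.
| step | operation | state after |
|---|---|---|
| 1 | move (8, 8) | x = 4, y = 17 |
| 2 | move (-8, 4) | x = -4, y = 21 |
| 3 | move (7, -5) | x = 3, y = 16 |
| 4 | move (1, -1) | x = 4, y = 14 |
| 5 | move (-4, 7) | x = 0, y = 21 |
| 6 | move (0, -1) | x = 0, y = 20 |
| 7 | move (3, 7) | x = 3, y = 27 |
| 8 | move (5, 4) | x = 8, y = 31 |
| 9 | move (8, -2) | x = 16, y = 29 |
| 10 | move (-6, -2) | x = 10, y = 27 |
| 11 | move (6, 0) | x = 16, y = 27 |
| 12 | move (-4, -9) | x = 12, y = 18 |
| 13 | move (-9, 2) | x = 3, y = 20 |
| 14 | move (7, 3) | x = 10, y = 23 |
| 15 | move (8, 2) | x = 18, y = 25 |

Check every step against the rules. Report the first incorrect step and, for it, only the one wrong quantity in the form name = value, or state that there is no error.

Step 1: x = -4 + (8) = 4, y = 9 + (8) = 17 — in agreement.
Step 2: x = 4 + (-8) = -4, y = 17 + (4) = 21 — no discrepancy.
Step 3: x = -4 + (7) = 3, y = 21 + (-5) = 16 — in agreement.
Step 4: x = 3 + (1) = 4, y = 16 + (-1) = 15 — the recorded entry deviates here.
The audit stops at step 4: the recorded entry is wrong and should be y = 15.

step 4, y = 15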